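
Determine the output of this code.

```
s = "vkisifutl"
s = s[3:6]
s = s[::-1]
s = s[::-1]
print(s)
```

slice [3:6] → 'sif'
reverse → 'fis'
reverse → 'sif'

sif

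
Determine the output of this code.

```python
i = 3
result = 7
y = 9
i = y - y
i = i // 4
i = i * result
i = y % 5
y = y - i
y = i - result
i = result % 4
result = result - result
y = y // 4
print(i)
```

i = 9-9 = 0
i = 0//4 = 0
i = 0*7 = 0
i = 9%5 = 4
y = 9-4 = 5
y = 4-7 = -3
i = 7%4 = 3
result = 7-7 = 0
y = (-3)//4 = -1

3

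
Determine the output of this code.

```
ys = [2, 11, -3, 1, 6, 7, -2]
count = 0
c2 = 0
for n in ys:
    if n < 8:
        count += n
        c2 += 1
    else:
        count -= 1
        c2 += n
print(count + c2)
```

27

n=2: <8, count = 0+2 = 2; c2=1
n=11: not <8, count = 2-1 = 1; c2=12
n=-3: <8, count = 1+(-3) = -2; c2=13
n=1: <8, count = (-2)+1 = -1; c2=14
n=6: <8, count = (-1)+6 = 5; c2=15
n=7: <8, count = 5+7 = 12; c2=16
n=-2: <8, count = 12+(-2) = 10; c2=17
count+c2 = 10+17 = 27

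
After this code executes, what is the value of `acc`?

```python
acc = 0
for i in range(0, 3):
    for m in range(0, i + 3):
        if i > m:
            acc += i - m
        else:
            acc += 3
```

31

i=0,m=0: not 0>0, acc = 0+3 = 3
i=0,m=1: not 0>1, acc = 3+3 = 6
i=0,m=2: not 0>2, acc = 6+3 = 9
i=1,m=0: 1>0, acc = 9+1 = 10
i=1,m=1: not 1>1, acc = 10+3 = 13
i=1,m=2: not 1>2, acc = 13+3 = 16
i=1,m=3: not 1>3, acc = 16+3 = 19
i=2,m=0: 2>0, acc = 19+2 = 21
i=2,m=1: 2>1, acc = 21+1 = 22
i=2,m=2: not 2>2, acc = 22+3 = 25
i=2,m=3: not 2>3, acc = 25+3 = 28
i=2,m=4: not 2>4, acc = 28+3 = 31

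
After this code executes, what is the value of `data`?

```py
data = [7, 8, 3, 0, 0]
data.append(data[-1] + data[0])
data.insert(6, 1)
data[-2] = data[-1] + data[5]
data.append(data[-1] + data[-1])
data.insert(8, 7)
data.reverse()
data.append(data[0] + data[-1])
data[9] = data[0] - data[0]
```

[7, 2, 1, 8, 0, 0, 3, 8, 7, 0]

append data[-1]+data[0] = 0+7 = 7 → [7, 8, 3, 0, 0, 7]
insert 1 at 6 → [7, 8, 3, 0, 0, 7, 1]
data[-2] = data[-1]+data[5] = 1+7 = 8 → [7, 8, 3, 0, 0, 8, 1]
append data[-1]+data[-1] = 1+1 = 2 → [7, 8, 3, 0, 0, 8, 1, 2]
insert 7 at 8 → [7, 8, 3, 0, 0, 8, 1, 2, 7]
reverse → [7, 2, 1, 8, 0, 0, 3, 8, 7]
append data[0]+data[-1] = 7+7 = 14 → [7, 2, 1, 8, 0, 0, 3, 8, 7, 14]
data[9] = data[0]-data[0] = 7-7 = 0 → [7, 2, 1, 8, 0, 0, 3, 8, 7, 0]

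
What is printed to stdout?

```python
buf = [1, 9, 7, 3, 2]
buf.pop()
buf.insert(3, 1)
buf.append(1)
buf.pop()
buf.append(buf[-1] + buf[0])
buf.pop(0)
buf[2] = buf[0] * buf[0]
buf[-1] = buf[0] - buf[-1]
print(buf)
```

pop() removes 2 → [1, 9, 7, 3]
insert 1 at 3 → [1, 9, 7, 1, 3]
append 1 → [1, 9, 7, 1, 3, 1]
pop() removes 1 → [1, 9, 7, 1, 3]
append buf[-1]+buf[0] = 3+1 = 4 → [1, 9, 7, 1, 3, 4]
pop(0) removes 1 → [9, 7, 1, 3, 4]
buf[2] = buf[0]*buf[0] = 9*9 = 81 → [9, 7, 81, 3, 4]
buf[-1] = buf[0]-buf[-1] = 9-4 = 5 → [9, 7, 81, 3, 5]

[9, 7, 81, 3, 5]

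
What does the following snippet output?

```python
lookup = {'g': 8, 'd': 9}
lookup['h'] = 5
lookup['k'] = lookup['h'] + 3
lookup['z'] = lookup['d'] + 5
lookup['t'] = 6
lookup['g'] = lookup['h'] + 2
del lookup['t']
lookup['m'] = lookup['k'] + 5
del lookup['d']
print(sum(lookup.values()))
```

lookup['h'] = 5 → {'g': 8, 'd': 9, 'h': 5}
lookup['k'] = lookup['h']+3 = 8 → {'g': 8, 'd': 9, 'h': 5, 'k': 8}
lookup['z'] = lookup['d']+5 = 14 → {'g': 8, 'd': 9, 'h': 5, 'k': 8, 'z': 14}
lookup['t'] = 6 → {'g': 8, 'd': 9, 'h': 5, 'k': 8, 'z': 14, 't': 6}
lookup['g'] = lookup['h']+2 = 7 → {'g': 7, 'd': 9, 'h': 5, 'k': 8, 'z': 14, 't': 6}
del 't' → {'g': 7, 'd': 9, 'h': 5, 'k': 8, 'z': 14}
lookup['m'] = lookup['k']+5 = 13 → {'g': 7, 'd': 9, 'h': 5, 'k': 8, 'z': 14, 'm': 13}
del 'd' → {'g': 7, 'h': 5, 'k': 8, 'z': 14, 'm': 13}
sum of values = 47

47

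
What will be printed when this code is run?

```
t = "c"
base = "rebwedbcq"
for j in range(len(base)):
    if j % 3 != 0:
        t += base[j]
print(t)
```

j=0: skip
j=1: add 'e' → 'ce'
j=2: add 'b' → 'ceb'
j=3: skip
j=4: add 'e' → 'cebe'
j=5: add 'd' → 'cebed'
j=6: skip
j=7: add 'c' → 'cebedc'
j=8: add 'q' → 'cebedcq'

cebedcq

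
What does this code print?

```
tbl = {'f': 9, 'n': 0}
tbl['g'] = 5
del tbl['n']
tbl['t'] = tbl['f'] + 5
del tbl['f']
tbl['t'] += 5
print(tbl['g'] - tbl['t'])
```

tbl['g'] = 5 → {'f': 9, 'n': 0, 'g': 5}
del 'n' → {'f': 9, 'g': 5}
tbl['t'] = tbl['f']+5 = 14 → {'f': 9, 'g': 5, 't': 14}
del 'f' → {'g': 5, 't': 14}
tbl['t'] = 14+5 = 19 → {'g': 5, 't': 19}
tbl['g']-tbl['t'] = 5-19 = -14

-14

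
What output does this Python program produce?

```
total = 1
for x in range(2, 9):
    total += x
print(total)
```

x=2: total = 1+2 = 3
x=3: total = 3+3 = 6
x=4: total = 6+4 = 10
x=5: total = 10+5 = 15
x=6: total = 15+6 = 21
x=7: total = 21+7 = 28
x=8: total = 28+8 = 36

36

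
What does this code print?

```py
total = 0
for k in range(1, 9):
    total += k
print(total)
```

36

k=1: total = 0+1 = 1
k=2: total = 1+2 = 3
k=3: total = 3+3 = 6
k=4: total = 6+4 = 10
k=5: total = 10+5 = 15
k=6: total = 15+6 = 21
k=7: total = 21+7 = 28
k=8: total = 28+8 = 36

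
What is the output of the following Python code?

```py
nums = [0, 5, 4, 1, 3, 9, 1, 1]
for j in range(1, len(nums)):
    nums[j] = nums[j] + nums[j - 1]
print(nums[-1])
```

j=1: nums[1] = 5+0 = 5 → [0, 5, 4, 1, 3, 9, 1, 1]
j=2: nums[2] = 4+5 = 9 → [0, 5, 9, 1, 3, 9, 1, 1]
j=3: nums[3] = 1+9 = 10 → [0, 5, 9, 10, 3, 9, 1, 1]
j=4: nums[4] = 3+10 = 13 → [0, 5, 9, 10, 13, 9, 1, 1]
j=5: nums[5] = 9+13 = 22 → [0, 5, 9, 10, 13, 22, 1, 1]
j=6: nums[6] = 1+22 = 23 → [0, 5, 9, 10, 13, 22, 23, 1]
j=7: nums[7] = 1+23 = 24 → [0, 5, 9, 10, 13, 22, 23, 24]

24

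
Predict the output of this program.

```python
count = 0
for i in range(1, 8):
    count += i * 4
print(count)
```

i=1: count = 0+1*4 = 4
i=2: count = 4+2*4 = 12
i=3: count = 12+3*4 = 24
i=4: count = 24+4*4 = 40
i=5: count = 40+5*4 = 60
i=6: count = 60+6*4 = 84
i=7: count = 84+7*4 = 112

112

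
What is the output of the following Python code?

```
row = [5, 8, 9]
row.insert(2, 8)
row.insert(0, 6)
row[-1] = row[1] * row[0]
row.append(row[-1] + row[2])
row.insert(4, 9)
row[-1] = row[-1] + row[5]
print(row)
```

[6, 5, 8, 8, 9, 30, 68]

insert 8 at 2 → [5, 8, 8, 9]
insert 6 at 0 → [6, 5, 8, 8, 9]
row[-1] = row[1]*row[0] = 5*6 = 30 → [6, 5, 8, 8, 30]
append row[-1]+row[2] = 30+8 = 38 → [6, 5, 8, 8, 30, 38]
insert 9 at 4 → [6, 5, 8, 8, 9, 30, 38]
row[-1] = row[-1]+row[5] = 38+30 = 68 → [6, 5, 8, 8, 9, 30, 68]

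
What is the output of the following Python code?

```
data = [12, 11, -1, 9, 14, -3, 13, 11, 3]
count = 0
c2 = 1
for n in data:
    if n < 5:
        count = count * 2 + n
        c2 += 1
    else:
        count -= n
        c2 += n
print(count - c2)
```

-405

n=12: not <5, count = 0-12 = -12; c2=13
n=11: not <5, count = (-12)-11 = -23; c2=24
n=-1: <5, count = (-23)*2+(-1) = -47; c2=25
n=9: not <5, count = (-47)-9 = -56; c2=34
n=14: not <5, count = (-56)-14 = -70; c2=48
n=-3: <5, count = (-70)*2+(-3) = -143; c2=49
n=13: not <5, count = (-143)-13 = -156; c2=62
n=11: not <5, count = (-156)-11 = -167; c2=73
n=3: <5, count = (-167)*2+3 = -331; c2=74
count-c2 = (-331)-74 = -405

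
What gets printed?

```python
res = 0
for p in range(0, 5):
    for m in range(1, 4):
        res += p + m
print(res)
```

60

p=0,m=1: res = 0+1 = 1
p=0,m=2: res = 1+2 = 3
p=0,m=3: res = 3+3 = 6
p=1,m=1: res = 6+2 = 8
p=1,m=2: res = 8+3 = 11
p=1,m=3: res = 11+4 = 15
p=2,m=1: res = 15+3 = 18
p=2,m=2: res = 18+4 = 22
p=2,m=3: res = 22+5 = 27
p=3,m=1: res = 27+4 = 31
p=3,m=2: res = 31+5 = 36
p=3,m=3: res = 36+6 = 42
p=4,m=1: res = 42+5 = 47
p=4,m=2: res = 47+6 = 53
p=4,m=3: res = 53+7 = 60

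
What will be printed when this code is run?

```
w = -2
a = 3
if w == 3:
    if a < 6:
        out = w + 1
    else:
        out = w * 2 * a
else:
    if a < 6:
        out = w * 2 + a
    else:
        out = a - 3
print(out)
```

-1

w=-2, a=3
w == 3 is False; a < 6 is True
→ out = w * 2 + a = -1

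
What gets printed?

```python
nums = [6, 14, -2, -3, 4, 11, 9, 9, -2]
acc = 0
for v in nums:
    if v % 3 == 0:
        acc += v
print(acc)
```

21

v=6: %3==0, acc = 0+6 = 6
v=14: not %3==0
v=-2: not %3==0
v=-3: %3==0, acc = 6+(-3) = 3
v=4: not %3==0
v=11: not %3==0
v=9: %3==0, acc = 3+9 = 12
v=9: %3==0, acc = 12+9 = 21
v=-2: not %3==0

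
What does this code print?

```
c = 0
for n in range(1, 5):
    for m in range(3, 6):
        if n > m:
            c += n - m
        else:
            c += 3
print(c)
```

34

n=1,m=3: not 1>3, c = 0+3 = 3
n=1,m=4: not 1>4, c = 3+3 = 6
n=1,m=5: not 1>5, c = 6+3 = 9
n=2,m=3: not 2>3, c = 9+3 = 12
n=2,m=4: not 2>4, c = 12+3 = 15
n=2,m=5: not 2>5, c = 15+3 = 18
n=3,m=3: not 3>3, c = 18+3 = 21
n=3,m=4: not 3>4, c = 21+3 = 24
n=3,m=5: not 3>5, c = 24+3 = 27
n=4,m=3: 4>3, c = 27+1 = 28
n=4,m=4: not 4>4, c = 28+3 = 31
n=4,m=5: not 4>5, c = 31+3 = 34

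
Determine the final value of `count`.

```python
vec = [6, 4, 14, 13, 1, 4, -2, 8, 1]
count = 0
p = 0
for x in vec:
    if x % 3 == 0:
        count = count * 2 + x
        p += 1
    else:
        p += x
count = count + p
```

50

x=6: %3==0, count = 0*2+6 = 6; p=1
x=4: not %3==0; p=5
x=14: not %3==0; p=19
x=13: not %3==0; p=32
x=1: not %3==0; p=33
x=4: not %3==0; p=37
x=-2: not %3==0; p=35
x=8: not %3==0; p=43
x=1: not %3==0; p=44
count+p = 6+44 = 50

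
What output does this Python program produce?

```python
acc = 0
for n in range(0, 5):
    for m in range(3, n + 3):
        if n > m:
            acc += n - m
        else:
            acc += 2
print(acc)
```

19

n=1,m=3: not 1>3, acc = 0+2 = 2
n=2,m=3: not 2>3, acc = 2+2 = 4
n=2,m=4: not 2>4, acc = 4+2 = 6
n=3,m=3: not 3>3, acc = 6+2 = 8
n=3,m=4: not 3>4, acc = 8+2 = 10
n=3,m=5: not 3>5, acc = 10+2 = 12
n=4,m=3: 4>3, acc = 12+1 = 13
n=4,m=4: not 4>4, acc = 13+2 = 15
n=4,m=5: not 4>5, acc = 15+2 = 17
n=4,m=6: not 4>6, acc = 17+2 = 19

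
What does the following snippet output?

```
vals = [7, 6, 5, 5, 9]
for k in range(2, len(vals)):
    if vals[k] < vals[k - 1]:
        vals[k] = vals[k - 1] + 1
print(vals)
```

[7, 6, 7, 8, 9]

k=2: 5<6, vals[2] = 6+1 = 7 → [7, 6, 7, 5, 9]
k=3: 5<7, vals[3] = 7+1 = 8 → [7, 6, 7, 8, 9]
k=4: 9>=8, unchanged → [7, 6, 7, 8, 9]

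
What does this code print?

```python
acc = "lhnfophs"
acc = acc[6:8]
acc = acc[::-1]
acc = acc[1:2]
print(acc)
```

h

slice [6:8] → 'hs'
reverse → 'sh'
slice [1:2] → 'h'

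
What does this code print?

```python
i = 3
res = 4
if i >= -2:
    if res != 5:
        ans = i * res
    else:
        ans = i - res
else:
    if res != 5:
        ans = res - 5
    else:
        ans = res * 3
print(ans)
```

i=3, res=4
i >= -2 is True; res != 5 is True
→ ans = i * res = 12

12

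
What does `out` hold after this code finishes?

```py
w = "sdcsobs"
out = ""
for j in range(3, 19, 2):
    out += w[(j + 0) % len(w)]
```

'sbscosds'

j=3: add w[3]='s' → 's'
j=5: add w[5]='b' → 'sb'
j=7: add w[0]='s' → 'sbs'
j=9: add w[2]='c' → 'sbsc'
j=11: add w[4]='o' → 'sbsco'
j=13: add w[6]='s' → 'sbscos'
j=15: add w[1]='d' → 'sbscosd'
j=17: add w[3]='s' → 'sbscosds'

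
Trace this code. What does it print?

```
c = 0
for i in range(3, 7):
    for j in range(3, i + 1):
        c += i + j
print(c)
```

90

i=3,j=3: c = 0+6 = 6
i=4,j=3: c = 6+7 = 13
i=4,j=4: c = 13+8 = 21
i=5,j=3: c = 21+8 = 29
i=5,j=4: c = 29+9 = 38
i=5,j=5: c = 38+10 = 48
i=6,j=3: c = 48+9 = 57
i=6,j=4: c = 57+10 = 67
i=6,j=5: c = 67+11 = 78
i=6,j=6: c = 78+12 = 90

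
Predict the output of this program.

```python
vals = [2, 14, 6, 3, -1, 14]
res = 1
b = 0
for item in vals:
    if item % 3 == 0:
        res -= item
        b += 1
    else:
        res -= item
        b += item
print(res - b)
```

-68

item=2: not %3==0, res = 1-2 = -1; b=2
item=14: not %3==0, res = (-1)-14 = -15; b=16
item=6: %3==0, res = (-15)-6 = -21; b=17
item=3: %3==0, res = (-21)-3 = -24; b=18
item=-1: not %3==0, res = (-24)-(-1) = -23; b=17
item=14: not %3==0, res = (-23)-14 = -37; b=31
res-b = (-37)-31 = -68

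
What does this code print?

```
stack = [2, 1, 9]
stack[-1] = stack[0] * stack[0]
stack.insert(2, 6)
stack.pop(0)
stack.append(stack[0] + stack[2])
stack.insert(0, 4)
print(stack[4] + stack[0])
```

9

stack[-1] = stack[0]*stack[0] = 2*2 = 4 → [2, 1, 4]
insert 6 at 2 → [2, 1, 6, 4]
pop(0) removes 2 → [1, 6, 4]
append stack[0]+stack[2] = 1+4 = 5 → [1, 6, 4, 5]
insert 4 at 0 → [4, 1, 6, 4, 5]
stack[4]+stack[0] = 5+4 = 9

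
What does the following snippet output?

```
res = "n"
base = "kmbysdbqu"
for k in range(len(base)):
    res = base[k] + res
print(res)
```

k=0: prepend 'k' → 'kn'
k=1: prepend 'm' → 'mkn'
k=2: prepend 'b' → 'bmkn'
k=3: prepend 'y' → 'ybmkn'
k=4: prepend 's' → 'sybmkn'
k=5: prepend 'd' → 'dsybmkn'
k=6: prepend 'b' → 'bdsybmkn'
k=7: prepend 'q' → 'qbdsybmkn'
k=8: prepend 'u' → 'uqbdsybmkn'

uqbdsybmkn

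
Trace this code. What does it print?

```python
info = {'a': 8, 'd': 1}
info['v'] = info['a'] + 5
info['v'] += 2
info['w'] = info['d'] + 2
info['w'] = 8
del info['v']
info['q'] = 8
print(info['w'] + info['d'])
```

info['v'] = info['a']+5 = 13 → {'a': 8, 'd': 1, 'v': 13}
info['v'] = 13+2 = 15 → {'a': 8, 'd': 1, 'v': 15}
info['w'] = info['d']+2 = 3 → {'a': 8, 'd': 1, 'v': 15, 'w': 3}
info['w'] = 8 → {'a': 8, 'd': 1, 'v': 15, 'w': 8}
del 'v' → {'a': 8, 'd': 1, 'w': 8}
info['q'] = 8 → {'a': 8, 'd': 1, 'w': 8, 'q': 8}
info['w']+info['d'] = 8+1 = 9

9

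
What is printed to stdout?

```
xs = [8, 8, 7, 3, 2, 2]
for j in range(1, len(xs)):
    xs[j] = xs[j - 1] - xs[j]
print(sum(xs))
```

j=1: xs[1] = 8-8 = 0 → [8, 0, 7, 3, 2, 2]
j=2: xs[2] = 0-7 = -7 → [8, 0, -7, 3, 2, 2]
j=3: xs[3] = (-7)-3 = -10 → [8, 0, -7, -10, 2, 2]
j=4: xs[4] = (-10)-2 = -12 → [8, 0, -7, -10, -12, 2]
j=5: xs[5] = (-12)-2 = -14 → [8, 0, -7, -10, -12, -14]
sum = -35

-35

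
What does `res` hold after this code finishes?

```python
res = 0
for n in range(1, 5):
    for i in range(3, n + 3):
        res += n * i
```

n=1,i=3: res = 0+3 = 3
n=2,i=3: res = 3+6 = 9
n=2,i=4: res = 9+8 = 17
n=3,i=3: res = 17+9 = 26
n=3,i=4: res = 26+12 = 38
n=3,i=5: res = 38+15 = 53
n=4,i=3: res = 53+12 = 65
n=4,i=4: res = 65+16 = 81
n=4,i=5: res = 81+20 = 101
n=4,i=6: res = 101+24 = 125

125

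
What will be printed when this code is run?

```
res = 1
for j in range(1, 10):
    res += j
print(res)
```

46

j=1: res = 1+1 = 2
j=2: res = 2+2 = 4
j=3: res = 4+3 = 7
j=4: res = 7+4 = 11
j=5: res = 11+5 = 16
j=6: res = 16+6 = 22
j=7: res = 22+7 = 29
j=8: res = 29+8 = 37
j=9: res = 37+9 = 46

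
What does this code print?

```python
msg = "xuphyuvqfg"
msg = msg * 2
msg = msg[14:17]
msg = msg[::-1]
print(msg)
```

vuy

repeat ×2 → 'xuphyuvqfgxuphyuvqfg'
slice [14:17] → 'yuv'
reverse → 'vuy'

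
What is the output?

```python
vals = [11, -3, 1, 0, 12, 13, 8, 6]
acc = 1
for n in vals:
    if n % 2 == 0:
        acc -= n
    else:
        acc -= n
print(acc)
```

n=11: not even, acc = 1-11 = -10
n=-3: not even, acc = (-10)-(-3) = -7
n=1: not even, acc = (-7)-1 = -8
n=0: even, acc = (-8)-0 = -8
n=12: even, acc = (-8)-12 = -20
n=13: not even, acc = (-20)-13 = -33
n=8: even, acc = (-33)-8 = -41
n=6: even, acc = (-41)-6 = -47

-47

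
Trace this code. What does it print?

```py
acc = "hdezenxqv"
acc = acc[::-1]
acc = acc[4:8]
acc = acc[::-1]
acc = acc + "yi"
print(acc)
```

dezeyi

reverse → 'vqxnezedh'
slice [4:8] → 'ezed'
reverse → 'deze'
+ 'yi' → 'dezeyi'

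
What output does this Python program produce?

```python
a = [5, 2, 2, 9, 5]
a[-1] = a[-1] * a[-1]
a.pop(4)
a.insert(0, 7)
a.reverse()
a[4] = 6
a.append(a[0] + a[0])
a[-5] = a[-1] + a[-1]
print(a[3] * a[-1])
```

a[-1] = a[-1]*a[-1] = 5*5 = 25 → [5, 2, 2, 9, 25]
pop(4) removes 25 → [5, 2, 2, 9]
insert 7 at 0 → [7, 5, 2, 2, 9]
reverse → [9, 2, 2, 5, 7]
a[4] = 6 → [9, 2, 2, 5, 6]
append a[0]+a[0] = 9+9 = 18 → [9, 2, 2, 5, 6, 18]
a[-5] = a[-1]+a[-1] = 18+18 = 36 → [9, 36, 2, 5, 6, 18]
a[3]*a[-1] = 5*18 = 90

90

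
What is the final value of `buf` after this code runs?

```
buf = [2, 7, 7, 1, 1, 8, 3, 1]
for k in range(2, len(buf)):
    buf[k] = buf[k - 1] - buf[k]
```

k=2: buf[2] = 7-7 = 0 → [2, 7, 0, 1, 1, 8, 3, 1]
k=3: buf[3] = 0-1 = -1 → [2, 7, 0, -1, 1, 8, 3, 1]
k=4: buf[4] = (-1)-1 = -2 → [2, 7, 0, -1, -2, 8, 3, 1]
k=5: buf[5] = (-2)-8 = -10 → [2, 7, 0, -1, -2, -10, 3, 1]
k=6: buf[6] = (-10)-3 = -13 → [2, 7, 0, -1, -2, -10, -13, 1]
k=7: buf[7] = (-13)-1 = -14 → [2, 7, 0, -1, -2, -10, -13, -14]

[2, 7, 0, -1, -2, -10, -13, -14]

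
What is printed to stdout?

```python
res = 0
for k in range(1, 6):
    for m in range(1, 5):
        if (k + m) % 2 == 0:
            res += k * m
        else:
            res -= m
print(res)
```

46

k=1,m=1: even sum, res = 0+1 = 1
k=1,m=2: odd sum, res = 1-2 = -1
k=1,m=3: even sum, res = (-1)+3 = 2
k=1,m=4: odd sum, res = 2-4 = -2
k=2,m=1: odd sum, res = (-2)-1 = -3
k=2,m=2: even sum, res = (-3)+4 = 1
k=2,m=3: odd sum, res = 1-3 = -2
k=2,m=4: even sum, res = (-2)+8 = 6
k=3,m=1: even sum, res = 6+3 = 9
k=3,m=2: odd sum, res = 9-2 = 7
k=3,m=3: even sum, res = 7+9 = 16
k=3,m=4: odd sum, res = 16-4 = 12
k=4,m=1: odd sum, res = 12-1 = 11
k=4,m=2: even sum, res = 11+8 = 19
k=4,m=3: odd sum, res = 19-3 = 16
k=4,m=4: even sum, res = 16+16 = 32
k=5,m=1: even sum, res = 32+5 = 37
k=5,m=2: odd sum, res = 37-2 = 35
k=5,m=3: even sum, res = 35+15 = 50
k=5,m=4: odd sum, res = 50-4 = 46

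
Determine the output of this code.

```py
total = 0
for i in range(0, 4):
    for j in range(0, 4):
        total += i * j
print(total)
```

36

i=0,j=0: total = 0+0 = 0
i=0,j=1: total = 0+0 = 0
i=0,j=2: total = 0+0 = 0
i=0,j=3: total = 0+0 = 0
i=1,j=0: total = 0+0 = 0
i=1,j=1: total = 0+1 = 1
i=1,j=2: total = 1+2 = 3
i=1,j=3: total = 3+3 = 6
i=2,j=0: total = 6+0 = 6
i=2,j=1: total = 6+2 = 8
i=2,j=2: total = 8+4 = 12
i=2,j=3: total = 12+6 = 18
i=3,j=0: total = 18+0 = 18
i=3,j=1: total = 18+3 = 21
i=3,j=2: total = 21+6 = 27
i=3,j=3: total = 27+9 = 36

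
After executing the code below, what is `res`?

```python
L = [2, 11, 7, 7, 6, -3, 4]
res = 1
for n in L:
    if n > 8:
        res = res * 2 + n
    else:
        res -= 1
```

6

n=2: not >8, res = 1-1 = 0
n=11: >8, res = 0*2+11 = 11
n=7: not >8, res = 11-1 = 10
n=7: not >8, res = 10-1 = 9
n=6: not >8, res = 9-1 = 8
n=-3: not >8, res = 8-1 = 7
n=4: not >8, res = 7-1 = 6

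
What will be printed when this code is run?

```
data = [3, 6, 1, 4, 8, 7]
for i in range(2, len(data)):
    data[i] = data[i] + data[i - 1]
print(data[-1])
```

i=2: data[2] = 1+6 = 7 → [3, 6, 7, 4, 8, 7]
i=3: data[3] = 4+7 = 11 → [3, 6, 7, 11, 8, 7]
i=4: data[4] = 8+11 = 19 → [3, 6, 7, 11, 19, 7]
i=5: data[5] = 7+19 = 26 → [3, 6, 7, 11, 19, 26]

26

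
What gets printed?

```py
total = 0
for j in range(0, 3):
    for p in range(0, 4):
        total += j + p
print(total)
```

j=0,p=0: total = 0+0 = 0
j=0,p=1: total = 0+1 = 1
j=0,p=2: total = 1+2 = 3
j=0,p=3: total = 3+3 = 6
j=1,p=0: total = 6+1 = 7
j=1,p=1: total = 7+2 = 9
j=1,p=2: total = 9+3 = 12
j=1,p=3: total = 12+4 = 16
j=2,p=0: total = 16+2 = 18
j=2,p=1: total = 18+3 = 21
j=2,p=2: total = 21+4 = 25
j=2,p=3: total = 25+5 = 30

30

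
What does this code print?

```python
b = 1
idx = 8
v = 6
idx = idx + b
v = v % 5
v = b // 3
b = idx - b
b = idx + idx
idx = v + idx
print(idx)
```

idx = 8+1 = 9
v = 6%5 = 1
v = 1//3 = 0
b = 9-1 = 8
b = 9+9 = 18
idx = 0+9 = 9

9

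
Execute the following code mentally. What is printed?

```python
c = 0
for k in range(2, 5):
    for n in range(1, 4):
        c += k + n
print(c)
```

45

k=2,n=1: c = 0+3 = 3
k=2,n=2: c = 3+4 = 7
k=2,n=3: c = 7+5 = 12
k=3,n=1: c = 12+4 = 16
k=3,n=2: c = 16+5 = 21
k=3,n=3: c = 21+6 = 27
k=4,n=1: c = 27+5 = 32
k=4,n=2: c = 32+6 = 38
k=4,n=3: c = 38+7 = 45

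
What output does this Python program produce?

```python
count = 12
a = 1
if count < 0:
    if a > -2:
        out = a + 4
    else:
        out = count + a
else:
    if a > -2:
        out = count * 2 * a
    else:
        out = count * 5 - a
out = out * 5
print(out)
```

count=12, a=1
count < 0 is False; a > -2 is True
→ out = count * 2 * a = 24
out = 24*5 = 120

120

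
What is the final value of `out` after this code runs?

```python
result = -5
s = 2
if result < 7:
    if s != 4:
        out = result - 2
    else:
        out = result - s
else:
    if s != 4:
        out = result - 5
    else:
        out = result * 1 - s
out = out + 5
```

result=-5, s=2
result < 7 is True; s != 4 is True
→ out = result - 2 = -7
out = (-7)+5 = -2

-2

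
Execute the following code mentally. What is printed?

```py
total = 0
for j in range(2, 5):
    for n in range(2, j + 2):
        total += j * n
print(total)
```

j=2,n=2: total = 0+4 = 4
j=2,n=3: total = 4+6 = 10
j=3,n=2: total = 10+6 = 16
j=3,n=3: total = 16+9 = 25
j=3,n=4: total = 25+12 = 37
j=4,n=2: total = 37+8 = 45
j=4,n=3: total = 45+12 = 57
j=4,n=4: total = 57+16 = 73
j=4,n=5: total = 73+20 = 93

93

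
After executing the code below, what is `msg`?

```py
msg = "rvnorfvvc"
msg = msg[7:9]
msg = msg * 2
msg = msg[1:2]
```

'c'

slice [7:9] → 'vc'
repeat ×2 → 'vcvc'
slice [1:2] → 'c'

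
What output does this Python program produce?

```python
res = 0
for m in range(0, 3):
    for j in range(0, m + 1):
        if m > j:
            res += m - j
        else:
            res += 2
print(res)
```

m=0,j=0: not 0>0, res = 0+2 = 2
m=1,j=0: 1>0, res = 2+1 = 3
m=1,j=1: not 1>1, res = 3+2 = 5
m=2,j=0: 2>0, res = 5+2 = 7
m=2,j=1: 2>1, res = 7+1 = 8
m=2,j=2: not 2>2, res = 8+2 = 10

10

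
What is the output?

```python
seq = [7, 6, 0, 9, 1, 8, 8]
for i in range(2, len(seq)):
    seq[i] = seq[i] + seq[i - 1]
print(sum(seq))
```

i=2: seq[2] = 0+6 = 6 → [7, 6, 6, 9, 1, 8, 8]
i=3: seq[3] = 9+6 = 15 → [7, 6, 6, 15, 1, 8, 8]
i=4: seq[4] = 1+15 = 16 → [7, 6, 6, 15, 16, 8, 8]
i=5: seq[5] = 8+16 = 24 → [7, 6, 6, 15, 16, 24, 8]
i=6: seq[6] = 8+24 = 32 → [7, 6, 6, 15, 16, 24, 32]
sum = 106

106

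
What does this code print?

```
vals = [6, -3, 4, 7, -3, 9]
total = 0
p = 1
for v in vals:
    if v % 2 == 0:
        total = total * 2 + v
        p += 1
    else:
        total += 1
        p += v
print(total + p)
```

v=6: even, total = 0*2+6 = 6; p=2
v=-3: not even, total = 6+1 = 7; p=-1
v=4: even, total = 7*2+4 = 18; p=0
v=7: not even, total = 18+1 = 19; p=7
v=-3: not even, total = 19+1 = 20; p=4
v=9: not even, total = 20+1 = 21; p=13
total+p = 21+13 = 34

34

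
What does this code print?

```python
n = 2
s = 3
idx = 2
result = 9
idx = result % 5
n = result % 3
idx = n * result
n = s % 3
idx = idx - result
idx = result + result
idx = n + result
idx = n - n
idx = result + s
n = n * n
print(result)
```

idx = 9%5 = 4
n = 9%3 = 0
idx = 0*9 = 0
n = 3%3 = 0
idx = 0-9 = -9
idx = 9+9 = 18
idx = 0+9 = 9
idx = 0-0 = 0
idx = 9+3 = 12
n = 0*0 = 0

9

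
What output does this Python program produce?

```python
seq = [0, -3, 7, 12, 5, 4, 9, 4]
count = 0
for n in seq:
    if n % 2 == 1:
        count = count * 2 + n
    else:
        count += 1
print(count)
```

n=0: not odd, count = 0+1 = 1
n=-3: odd, count = 1*2+(-3) = -1
n=7: odd, count = (-1)*2+7 = 5
n=12: not odd, count = 5+1 = 6
n=5: odd, count = 6*2+5 = 17
n=4: not odd, count = 17+1 = 18
n=9: odd, count = 18*2+9 = 45
n=4: not odd, count = 45+1 = 46

46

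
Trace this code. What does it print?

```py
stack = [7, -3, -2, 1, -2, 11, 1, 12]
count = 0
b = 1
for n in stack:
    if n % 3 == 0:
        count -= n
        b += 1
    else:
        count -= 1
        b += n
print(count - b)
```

n=7: not %3==0, count = 0-1 = -1; b=8
n=-3: %3==0, count = (-1)-(-3) = 2; b=9
n=-2: not %3==0, count = 2-1 = 1; b=7
n=1: not %3==0, count = 1-1 = 0; b=8
n=-2: not %3==0, count = 0-1 = -1; b=6
n=11: not %3==0, count = (-1)-1 = -2; b=17
n=1: not %3==0, count = (-2)-1 = -3; b=18
n=12: %3==0, count = (-3)-12 = -15; b=19
count-b = (-15)-19 = -34

-34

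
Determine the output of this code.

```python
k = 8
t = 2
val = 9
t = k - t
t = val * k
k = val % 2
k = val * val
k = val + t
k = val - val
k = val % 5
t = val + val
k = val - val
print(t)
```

18

t = 8-2 = 6
t = 9*8 = 72
k = 9%2 = 1
k = 9*9 = 81
k = 9+72 = 81
k = 9-9 = 0
k = 9%5 = 4
t = 9+9 = 18
k = 9-9 = 0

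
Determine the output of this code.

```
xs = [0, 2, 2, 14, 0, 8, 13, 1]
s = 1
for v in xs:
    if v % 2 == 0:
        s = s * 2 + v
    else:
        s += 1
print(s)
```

v=0: even, s = 1*2+0 = 2
v=2: even, s = 2*2+2 = 6
v=2: even, s = 6*2+2 = 14
v=14: even, s = 14*2+14 = 42
v=0: even, s = 42*2+0 = 84
v=8: even, s = 84*2+8 = 176
v=13: not even, s = 176+1 = 177
v=1: not even, s = 177+1 = 178

178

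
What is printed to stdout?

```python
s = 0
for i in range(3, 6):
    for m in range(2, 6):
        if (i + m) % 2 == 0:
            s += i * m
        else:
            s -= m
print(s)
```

i=3,m=2: odd sum, s = 0-2 = -2
i=3,m=3: even sum, s = (-2)+9 = 7
i=3,m=4: odd sum, s = 7-4 = 3
i=3,m=5: even sum, s = 3+15 = 18
i=4,m=2: even sum, s = 18+8 = 26
i=4,m=3: odd sum, s = 26-3 = 23
i=4,m=4: even sum, s = 23+16 = 39
i=4,m=5: odd sum, s = 39-5 = 34
i=5,m=2: odd sum, s = 34-2 = 32
i=5,m=3: even sum, s = 32+15 = 47
i=5,m=4: odd sum, s = 47-4 = 43
i=5,m=5: even sum, s = 43+25 = 68

68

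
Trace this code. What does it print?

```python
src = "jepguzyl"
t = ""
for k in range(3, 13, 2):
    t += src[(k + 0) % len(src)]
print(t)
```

k=3: add src[3]='g' → 'g'
k=5: add src[5]='z' → 'gz'
k=7: add src[7]='l' → 'gzl'
k=9: add src[1]='e' → 'gzle'
k=11: add src[3]='g' → 'gzleg'

gzleg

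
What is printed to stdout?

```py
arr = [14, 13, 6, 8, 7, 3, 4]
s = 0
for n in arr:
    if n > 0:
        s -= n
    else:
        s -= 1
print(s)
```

-55

n=14: >0, s = 0-14 = -14
n=13: >0, s = (-14)-13 = -27
n=6: >0, s = (-27)-6 = -33
n=8: >0, s = (-33)-8 = -41
n=7: >0, s = (-41)-7 = -48
n=3: >0, s = (-48)-3 = -51
n=4: >0, s = (-51)-4 = -55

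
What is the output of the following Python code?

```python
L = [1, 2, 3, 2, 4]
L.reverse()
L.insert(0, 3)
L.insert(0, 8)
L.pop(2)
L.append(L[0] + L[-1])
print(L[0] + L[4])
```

reverse → [4, 2, 3, 2, 1]
insert 3 at 0 → [3, 4, 2, 3, 2, 1]
insert 8 at 0 → [8, 3, 4, 2, 3, 2, 1]
pop(2) removes 4 → [8, 3, 2, 3, 2, 1]
append L[0]+L[-1] = 8+1 = 9 → [8, 3, 2, 3, 2, 1, 9]
L[0]+L[4] = 8+2 = 10

10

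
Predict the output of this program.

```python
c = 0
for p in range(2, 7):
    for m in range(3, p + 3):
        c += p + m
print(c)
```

185

p=2,m=3: c = 0+5 = 5
p=2,m=4: c = 5+6 = 11
p=3,m=3: c = 11+6 = 17
p=3,m=4: c = 17+7 = 24
p=3,m=5: c = 24+8 = 32
p=4,m=3: c = 32+7 = 39
p=4,m=4: c = 39+8 = 47
p=4,m=5: c = 47+9 = 56
p=4,m=6: c = 56+10 = 66
p=5,m=3: c = 66+8 = 74
p=5,m=4: c = 74+9 = 83
p=5,m=5: c = 83+10 = 93
p=5,m=6: c = 93+11 = 104
p=5,m=7: c = 104+12 = 116
p=6,m=3: c = 116+9 = 125
p=6,m=4: c = 125+10 = 135
p=6,m=5: c = 135+11 = 146
p=6,m=6: c = 146+12 = 158
p=6,m=7: c = 158+13 = 171
p=6,m=8: c = 171+14 = 185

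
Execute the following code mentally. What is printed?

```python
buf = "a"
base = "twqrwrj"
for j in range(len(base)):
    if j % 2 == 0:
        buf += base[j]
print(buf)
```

atqwj

j=0: add 't' → 'at'
j=1: skip
j=2: add 'q' → 'atq'
j=3: skip
j=4: add 'w' → 'atqw'
j=5: skip
j=6: add 'j' → 'atqwj'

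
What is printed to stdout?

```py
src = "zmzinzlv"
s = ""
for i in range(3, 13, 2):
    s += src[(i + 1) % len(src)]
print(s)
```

i=3: add src[4]='n' → 'n'
i=5: add src[6]='l' → 'nl'
i=7: add src[0]='z' → 'nlz'
i=9: add src[2]='z' → 'nlzz'
i=11: add src[4]='n' → 'nlzzn'

nlzzn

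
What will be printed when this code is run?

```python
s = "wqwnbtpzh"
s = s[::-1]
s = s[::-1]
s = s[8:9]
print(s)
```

h

reverse → 'hzptbnwqw'
reverse → 'wqwnbtpzh'
slice [8:9] → 'h'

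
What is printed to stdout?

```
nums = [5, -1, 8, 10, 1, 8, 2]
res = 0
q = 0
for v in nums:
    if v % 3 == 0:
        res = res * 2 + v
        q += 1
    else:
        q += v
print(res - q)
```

-33

v=5: not %3==0; q=5
v=-1: not %3==0; q=4
v=8: not %3==0; q=12
v=10: not %3==0; q=22
v=1: not %3==0; q=23
v=8: not %3==0; q=31
v=2: not %3==0; q=33
res-q = 0-33 = -33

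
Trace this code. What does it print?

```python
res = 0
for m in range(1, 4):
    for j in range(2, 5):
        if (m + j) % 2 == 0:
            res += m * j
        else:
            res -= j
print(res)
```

9

m=1,j=2: odd sum, res = 0-2 = -2
m=1,j=3: even sum, res = (-2)+3 = 1
m=1,j=4: odd sum, res = 1-4 = -3
m=2,j=2: even sum, res = (-3)+4 = 1
m=2,j=3: odd sum, res = 1-3 = -2
m=2,j=4: even sum, res = (-2)+8 = 6
m=3,j=2: odd sum, res = 6-2 = 4
m=3,j=3: even sum, res = 4+9 = 13
m=3,j=4: odd sum, res = 13-4 = 9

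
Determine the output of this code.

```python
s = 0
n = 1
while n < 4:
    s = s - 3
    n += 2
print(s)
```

-6

n=1: s = 0-3 = -3
n=3: s = (-3)-3 = -6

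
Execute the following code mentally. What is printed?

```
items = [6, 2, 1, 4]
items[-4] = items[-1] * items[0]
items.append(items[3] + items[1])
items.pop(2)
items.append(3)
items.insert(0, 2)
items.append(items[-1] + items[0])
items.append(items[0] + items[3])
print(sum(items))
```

52

items[-4] = items[-1]*items[0] = 4*6 = 24 → [24, 2, 1, 4]
append items[3]+items[1] = 4+2 = 6 → [24, 2, 1, 4, 6]
pop(2) removes 1 → [24, 2, 4, 6]
append 3 → [24, 2, 4, 6, 3]
insert 2 at 0 → [2, 24, 2, 4, 6, 3]
append items[-1]+items[0] = 3+2 = 5 → [2, 24, 2, 4, 6, 3, 5]
append items[0]+items[3] = 2+4 = 6 → [2, 24, 2, 4, 6, 3, 5, 6]
sum = 52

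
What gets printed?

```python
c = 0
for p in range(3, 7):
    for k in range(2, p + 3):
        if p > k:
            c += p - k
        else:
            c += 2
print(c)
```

44

p=3,k=2: 3>2, c = 0+1 = 1
p=3,k=3: not 3>3, c = 1+2 = 3
p=3,k=4: not 3>4, c = 3+2 = 5
p=3,k=5: not 3>5, c = 5+2 = 7
p=4,k=2: 4>2, c = 7+2 = 9
p=4,k=3: 4>3, c = 9+1 = 10
p=4,k=4: not 4>4, c = 10+2 = 12
p=4,k=5: not 4>5, c = 12+2 = 14
p=4,k=6: not 4>6, c = 14+2 = 16
p=5,k=2: 5>2, c = 16+3 = 19
p=5,k=3: 5>3, c = 19+2 = 21
p=5,k=4: 5>4, c = 21+1 = 22
p=5,k=5: not 5>5, c = 22+2 = 24
p=5,k=6: not 5>6, c = 24+2 = 26
p=5,k=7: not 5>7, c = 26+2 = 28
p=6,k=2: 6>2, c = 28+4 = 32
p=6,k=3: 6>3, c = 32+3 = 35
p=6,k=4: 6>4, c = 35+2 = 37
p=6,k=5: 6>5, c = 37+1 = 38
p=6,k=6: not 6>6, c = 38+2 = 40
p=6,k=7: not 6>7, c = 40+2 = 42
p=6,k=8: not 6>8, c = 42+2 = 44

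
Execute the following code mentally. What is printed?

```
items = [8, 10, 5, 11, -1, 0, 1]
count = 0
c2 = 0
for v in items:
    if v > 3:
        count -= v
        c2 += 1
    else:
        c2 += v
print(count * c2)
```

v=8: >3, count = 0-8 = -8; c2=1
v=10: >3, count = (-8)-10 = -18; c2=2
v=5: >3, count = (-18)-5 = -23; c2=3
v=11: >3, count = (-23)-11 = -34; c2=4
v=-1: not >3; c2=3
v=0: not >3; c2=3
v=1: not >3; c2=4
count*c2 = (-34)*4 = -136

-136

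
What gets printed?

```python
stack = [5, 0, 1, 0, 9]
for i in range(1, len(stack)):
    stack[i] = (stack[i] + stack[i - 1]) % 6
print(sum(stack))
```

13

i=1: stack[1] = (0+5)%6 = 5 → [5, 5, 1, 0, 9]
i=2: stack[2] = (1+5)%6 = 0 → [5, 5, 0, 0, 9]
i=3: stack[3] = (0+0)%6 = 0 → [5, 5, 0, 0, 9]
i=4: stack[4] = (9+0)%6 = 3 → [5, 5, 0, 0, 3]
sum = 13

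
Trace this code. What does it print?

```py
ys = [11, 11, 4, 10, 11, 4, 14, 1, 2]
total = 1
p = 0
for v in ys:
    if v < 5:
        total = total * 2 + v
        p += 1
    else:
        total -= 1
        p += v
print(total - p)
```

v=11: not <5, total = 1-1 = 0; p=11
v=11: not <5, total = 0-1 = -1; p=22
v=4: <5, total = (-1)*2+4 = 2; p=23
v=10: not <5, total = 2-1 = 1; p=33
v=11: not <5, total = 1-1 = 0; p=44
v=4: <5, total = 0*2+4 = 4; p=45
v=14: not <5, total = 4-1 = 3; p=59
v=1: <5, total = 3*2+1 = 7; p=60
v=2: <5, total = 7*2+2 = 16; p=61
total-p = 16-61 = -45

-45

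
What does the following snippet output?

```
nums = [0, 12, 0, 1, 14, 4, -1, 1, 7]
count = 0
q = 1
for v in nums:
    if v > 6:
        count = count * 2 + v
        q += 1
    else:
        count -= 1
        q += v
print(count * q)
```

549

v=0: not >6, count = 0-1 = -1; q=1
v=12: >6, count = (-1)*2+12 = 10; q=2
v=0: not >6, count = 10-1 = 9; q=2
v=1: not >6, count = 9-1 = 8; q=3
v=14: >6, count = 8*2+14 = 30; q=4
v=4: not >6, count = 30-1 = 29; q=8
v=-1: not >6, count = 29-1 = 28; q=7
v=1: not >6, count = 28-1 = 27; q=8
v=7: >6, count = 27*2+7 = 61; q=9
count*q = 61*9 = 549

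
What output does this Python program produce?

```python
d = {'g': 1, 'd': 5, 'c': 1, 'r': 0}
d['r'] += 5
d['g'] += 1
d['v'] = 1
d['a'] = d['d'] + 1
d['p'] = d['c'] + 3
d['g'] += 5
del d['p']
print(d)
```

d['r'] = 0+5 = 5 → {'g': 1, 'd': 5, 'c': 1, 'r': 5}
d['g'] = 1+1 = 2 → {'g': 2, 'd': 5, 'c': 1, 'r': 5}
d['v'] = 1 → {'g': 2, 'd': 5, 'c': 1, 'r': 5, 'v': 1}
d['a'] = d['d']+1 = 6 → {'g': 2, 'd': 5, 'c': 1, 'r': 5, 'v': 1, 'a': 6}
d['p'] = d['c']+3 = 4 → {'g': 2, 'd': 5, 'c': 1, 'r': 5, 'v': 1, 'a': 6, 'p': 4}
d['g'] = 2+5 = 7 → {'g': 7, 'd': 5, 'c': 1, 'r': 5, 'v': 1, 'a': 6, 'p': 4}
del 'p' → {'g': 7, 'd': 5, 'c': 1, 'r': 5, 'v': 1, 'a': 6}

{'g': 7, 'd': 5, 'c': 1, 'r': 5, 'v': 1, 'a': 6}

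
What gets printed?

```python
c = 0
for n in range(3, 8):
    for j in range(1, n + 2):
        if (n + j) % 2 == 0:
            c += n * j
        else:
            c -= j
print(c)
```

202

n=3,j=1: even sum, c = 0+3 = 3
n=3,j=2: odd sum, c = 3-2 = 1
n=3,j=3: even sum, c = 1+9 = 10
n=3,j=4: odd sum, c = 10-4 = 6
n=4,j=1: odd sum, c = 6-1 = 5
n=4,j=2: even sum, c = 5+8 = 13
n=4,j=3: odd sum, c = 13-3 = 10
n=4,j=4: even sum, c = 10+16 = 26
n=4,j=5: odd sum, c = 26-5 = 21
n=5,j=1: even sum, c = 21+5 = 26
n=5,j=2: odd sum, c = 26-2 = 24
n=5,j=3: even sum, c = 24+15 = 39
n=5,j=4: odd sum, c = 39-4 = 35
n=5,j=5: even sum, c = 35+25 = 60
n=5,j=6: odd sum, c = 60-6 = 54
n=6,j=1: odd sum, c = 54-1 = 53
n=6,j=2: even sum, c = 53+12 = 65
n=6,j=3: odd sum, c = 65-3 = 62
n=6,j=4: even sum, c = 62+24 = 86
n=6,j=5: odd sum, c = 86-5 = 81
n=6,j=6: even sum, c = 81+36 = 117
n=6,j=7: odd sum, c = 117-7 = 110
n=7,j=1: even sum, c = 110+7 = 117
n=7,j=2: odd sum, c = 117-2 = 115
n=7,j=3: even sum, c = 115+21 = 136
n=7,j=4: odd sum, c = 136-4 = 132
n=7,j=5: even sum, c = 132+35 = 167
n=7,j=6: odd sum, c = 167-6 = 161
n=7,j=7: even sum, c = 161+49 = 210
n=7,j=8: odd sum, c = 210-8 = 202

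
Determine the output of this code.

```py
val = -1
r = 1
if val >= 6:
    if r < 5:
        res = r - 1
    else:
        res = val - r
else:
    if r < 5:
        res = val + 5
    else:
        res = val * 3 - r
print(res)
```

4

val=-1, r=1
val >= 6 is False; r < 5 is True
→ res = val + 5 = 4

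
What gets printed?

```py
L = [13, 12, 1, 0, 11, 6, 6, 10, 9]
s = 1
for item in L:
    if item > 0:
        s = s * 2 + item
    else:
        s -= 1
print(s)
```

item=13: >0, s = 1*2+13 = 15
item=12: >0, s = 15*2+12 = 42
item=1: >0, s = 42*2+1 = 85
item=0: not >0, s = 85-1 = 84
item=11: >0, s = 84*2+11 = 179
item=6: >0, s = 179*2+6 = 364
item=6: >0, s = 364*2+6 = 734
item=10: >0, s = 734*2+10 = 1478
item=9: >0, s = 1478*2+9 = 2965

2965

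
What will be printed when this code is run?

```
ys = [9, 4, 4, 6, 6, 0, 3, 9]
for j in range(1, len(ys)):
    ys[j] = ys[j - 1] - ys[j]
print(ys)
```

[9, 5, 1, -5, -11, -11, -14, -23]

j=1: ys[1] = 9-4 = 5 → [9, 5, 4, 6, 6, 0, 3, 9]
j=2: ys[2] = 5-4 = 1 → [9, 5, 1, 6, 6, 0, 3, 9]
j=3: ys[3] = 1-6 = -5 → [9, 5, 1, -5, 6, 0, 3, 9]
j=4: ys[4] = (-5)-6 = -11 → [9, 5, 1, -5, -11, 0, 3, 9]
j=5: ys[5] = (-11)-0 = -11 → [9, 5, 1, -5, -11, -11, 3, 9]
j=6: ys[6] = (-11)-3 = -14 → [9, 5, 1, -5, -11, -11, -14, 9]
j=7: ys[7] = (-14)-9 = -23 → [9, 5, 1, -5, -11, -11, -14, -23]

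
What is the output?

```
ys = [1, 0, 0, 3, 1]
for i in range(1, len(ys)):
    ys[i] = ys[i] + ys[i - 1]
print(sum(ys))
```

i=1: ys[1] = 0+1 = 1 → [1, 1, 0, 3, 1]
i=2: ys[2] = 0+1 = 1 → [1, 1, 1, 3, 1]
i=3: ys[3] = 3+1 = 4 → [1, 1, 1, 4, 1]
i=4: ys[4] = 1+4 = 5 → [1, 1, 1, 4, 5]
sum = 12

12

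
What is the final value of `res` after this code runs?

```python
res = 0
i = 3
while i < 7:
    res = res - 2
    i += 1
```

i=3: res = 0-2 = -2
i=4: res = (-2)-2 = -4
i=5: res = (-4)-2 = -6
i=6: res = (-6)-2 = -8

-8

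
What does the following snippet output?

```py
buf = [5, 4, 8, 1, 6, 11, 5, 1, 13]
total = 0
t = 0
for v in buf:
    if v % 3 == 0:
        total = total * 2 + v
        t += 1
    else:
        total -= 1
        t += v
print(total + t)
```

43

v=5: not %3==0, total = 0-1 = -1; t=5
v=4: not %3==0, total = (-1)-1 = -2; t=9
v=8: not %3==0, total = (-2)-1 = -3; t=17
v=1: not %3==0, total = (-3)-1 = -4; t=18
v=6: %3==0, total = (-4)*2+6 = -2; t=19
v=11: not %3==0, total = (-2)-1 = -3; t=30
v=5: not %3==0, total = (-3)-1 = -4; t=35
v=1: not %3==0, total = (-4)-1 = -5; t=36
v=13: not %3==0, total = (-5)-1 = -6; t=49
total+t = (-6)+49 = 43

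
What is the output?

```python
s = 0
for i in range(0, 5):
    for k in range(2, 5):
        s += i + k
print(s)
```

75

i=0,k=2: s = 0+2 = 2
i=0,k=3: s = 2+3 = 5
i=0,k=4: s = 5+4 = 9
i=1,k=2: s = 9+3 = 12
i=1,k=3: s = 12+4 = 16
i=1,k=4: s = 16+5 = 21
i=2,k=2: s = 21+4 = 25
i=2,k=3: s = 25+5 = 30
i=2,k=4: s = 30+6 = 36
i=3,k=2: s = 36+5 = 41
i=3,k=3: s = 41+6 = 47
i=3,k=4: s = 47+7 = 54
i=4,k=2: s = 54+6 = 60
i=4,k=3: s = 60+7 = 67
i=4,k=4: s = 67+8 = 75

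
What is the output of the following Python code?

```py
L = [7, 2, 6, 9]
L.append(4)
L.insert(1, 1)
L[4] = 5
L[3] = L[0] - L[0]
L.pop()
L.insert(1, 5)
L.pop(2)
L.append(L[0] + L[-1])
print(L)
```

[7, 5, 2, 0, 5, 12]

append 4 → [7, 2, 6, 9, 4]
insert 1 at 1 → [7, 1, 2, 6, 9, 4]
L[4] = 5 → [7, 1, 2, 6, 5, 4]
L[3] = L[0]-L[0] = 7-7 = 0 → [7, 1, 2, 0, 5, 4]
pop() removes 4 → [7, 1, 2, 0, 5]
insert 5 at 1 → [7, 5, 1, 2, 0, 5]
pop(2) removes 1 → [7, 5, 2, 0, 5]
append L[0]+L[-1] = 7+5 = 12 → [7, 5, 2, 0, 5, 12]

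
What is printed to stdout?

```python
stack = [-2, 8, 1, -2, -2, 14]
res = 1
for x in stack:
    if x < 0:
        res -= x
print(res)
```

x=-2: <0, res = 1-(-2) = 3
x=8: not <0
x=1: not <0
x=-2: <0, res = 3-(-2) = 5
x=-2: <0, res = 5-(-2) = 7
x=14: not <0

7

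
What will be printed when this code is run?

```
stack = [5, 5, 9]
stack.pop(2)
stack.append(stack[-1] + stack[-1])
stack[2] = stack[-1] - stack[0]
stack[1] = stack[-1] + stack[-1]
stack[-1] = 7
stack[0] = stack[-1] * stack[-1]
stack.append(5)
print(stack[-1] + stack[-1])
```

10

pop(2) removes 9 → [5, 5]
append stack[-1]+stack[-1] = 5+5 = 10 → [5, 5, 10]
stack[2] = stack[-1]-stack[0] = 10-5 = 5 → [5, 5, 5]
stack[1] = stack[-1]+stack[-1] = 5+5 = 10 → [5, 10, 5]
stack[-1] = 7 → [5, 10, 7]
stack[0] = stack[-1]*stack[-1] = 7*7 = 49 → [49, 10, 7]
append 5 → [49, 10, 7, 5]
stack[-1]+stack[-1] = 5+5 = 10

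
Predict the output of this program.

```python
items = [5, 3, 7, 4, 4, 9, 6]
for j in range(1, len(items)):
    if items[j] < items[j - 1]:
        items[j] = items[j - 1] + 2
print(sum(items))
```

j=1: 3<5, items[1] = 5+2 = 7 → [5, 7, 7, 4, 4, 9, 6]
j=2: 7>=7, unchanged → [5, 7, 7, 4, 4, 9, 6]
j=3: 4<7, items[3] = 7+2 = 9 → [5, 7, 7, 9, 4, 9, 6]
j=4: 4<9, items[4] = 9+2 = 11 → [5, 7, 7, 9, 11, 9, 6]
j=5: 9<11, items[5] = 11+2 = 13 → [5, 7, 7, 9, 11, 13, 6]
j=6: 6<13, items[6] = 13+2 = 15 → [5, 7, 7, 9, 11, 13, 15]
sum = 67

67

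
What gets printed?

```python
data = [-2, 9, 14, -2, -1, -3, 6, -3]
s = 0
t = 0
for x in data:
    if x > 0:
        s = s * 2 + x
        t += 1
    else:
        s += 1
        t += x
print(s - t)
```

93

x=-2: not >0, s = 0+1 = 1; t=-2
x=9: >0, s = 1*2+9 = 11; t=-1
x=14: >0, s = 11*2+14 = 36; t=0
x=-2: not >0, s = 36+1 = 37; t=-2
x=-1: not >0, s = 37+1 = 38; t=-3
x=-3: not >0, s = 38+1 = 39; t=-6
x=6: >0, s = 39*2+6 = 84; t=-5
x=-3: not >0, s = 84+1 = 85; t=-8
s-t = 85-(-8) = 93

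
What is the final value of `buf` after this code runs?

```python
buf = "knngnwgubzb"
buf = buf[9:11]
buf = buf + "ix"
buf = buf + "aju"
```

slice [9:11] → 'zb'
+ 'ix' → 'zbix'
+ 'aju' → 'zbixaju'

'zbixaju'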